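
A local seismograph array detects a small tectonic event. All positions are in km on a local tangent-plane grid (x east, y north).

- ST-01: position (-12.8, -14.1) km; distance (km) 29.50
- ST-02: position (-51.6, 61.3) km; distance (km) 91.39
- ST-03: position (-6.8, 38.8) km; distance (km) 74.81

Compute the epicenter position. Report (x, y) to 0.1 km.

x ≈ -38.2 km, y ≈ -29.1 km

Circle about each station: (x + 12.8)² + (y + 14.1)² = 29.50²; (x + 51.6)² + (y − 61.3)² = 91.39²; (x + 6.8)² + (y − 38.8)² = 74.81².
Subtracting the ST-01 equation from the ST-02 and ST-03 equations removes the quadratic terms:
-77.6 x + 150.8 y = -1424.28
12.0 x + 105.8 y = -3537.26
Solving the 2×2 system: x ≈ -38.2, y ≈ -29.1 km.
Check against ST-01 (with the unrounded x, y): √((x + 12.8)²+(y + 14.1)²) = 29.50 ≈ 29.50 km. ✓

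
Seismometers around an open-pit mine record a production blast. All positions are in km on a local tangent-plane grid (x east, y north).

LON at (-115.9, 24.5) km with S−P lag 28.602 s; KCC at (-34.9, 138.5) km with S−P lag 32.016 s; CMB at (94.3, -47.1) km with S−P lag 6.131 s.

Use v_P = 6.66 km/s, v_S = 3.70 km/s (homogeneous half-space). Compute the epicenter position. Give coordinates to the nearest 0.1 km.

x ≈ 88.4 km, y ≈ -97.8 km

Distance from S−P lag: d = Δt · v_P v_S / (v_P − v_S) = Δt · (6.66·3.70)/(6.66−3.70) ≈ 8.3250·Δt.
So d_LON = 238.11, d_KCC = 266.53, d_CMB = 51.04 km.
Circle about each station: (x + 115.9)² + (y − 24.5)² = 238.11²; (x + 34.9)² + (y − 138.5)² = 266.53²; (x − 94.3)² + (y + 47.1)² = 51.04².
Subtracting the LON equation from the KCC and CMB equations removes the quadratic terms:
162.0 x + 228.0 y = -7974.67
420.4 x − 143.2 y = 51169.13
Solving the 2×2 system: x ≈ 88.4, y ≈ -97.8 km.
Check against LON (with the unrounded x, y): √((x + 115.9)²+(y − 24.5)²) = 238.11 ≈ 238.11 km. ✓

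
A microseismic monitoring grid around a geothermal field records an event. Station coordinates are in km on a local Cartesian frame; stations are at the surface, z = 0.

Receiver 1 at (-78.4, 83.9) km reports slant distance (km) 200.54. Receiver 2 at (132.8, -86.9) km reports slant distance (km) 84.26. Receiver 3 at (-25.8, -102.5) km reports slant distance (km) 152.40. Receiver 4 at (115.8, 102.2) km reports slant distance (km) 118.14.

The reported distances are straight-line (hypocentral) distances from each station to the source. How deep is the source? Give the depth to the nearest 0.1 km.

Each station gives a sphere (x−x_i)² + (y−y_i)² + z² = d_i² (stations at z=0).
Subtracting the Receiver 1 sphere from Receiver 2 and Receiver 3: z² cancels, leaving linear equations in x and y:
422.4 x − 341.6 y = 45118.22
105.2 x − 372.8 y = 14976.65
Solving: x ≈ 96.302, y ≈ -12.998 km (keep extra digits for the depth step; rounded: 96.3, -13.0).
Then from the Receiver 1 sphere: z² = 200.54² − (x + 78.4)² − (y − 83.9)² with x = 96.302, y = -12.998, so z ≈ 17.501 ≈ 17.5 km.
Check against Receiver 4 (with the unrounded solution): distance 118.14 ≈ 118.14 km. ✓

17.5 km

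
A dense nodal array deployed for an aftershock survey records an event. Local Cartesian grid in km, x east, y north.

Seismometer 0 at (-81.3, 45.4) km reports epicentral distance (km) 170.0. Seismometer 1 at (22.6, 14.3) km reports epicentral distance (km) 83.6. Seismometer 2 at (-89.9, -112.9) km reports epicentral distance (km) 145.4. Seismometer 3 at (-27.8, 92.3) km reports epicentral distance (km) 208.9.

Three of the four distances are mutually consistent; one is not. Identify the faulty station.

Solve using three stations at a time. Using Seismometer 0, Seismometer 1, Seismometer 2 (subtract circle equations pairwise → linear system) gives (x, y) ≈ (47.6, -65.5).
Distances from that point to each station vs reported:
  Seismometer 0: calculated 170.0 vs reported 170.0 → residual 0.0 km
  Seismometer 1: calculated 83.6 vs reported 83.6 → residual 0.0 km
  Seismometer 2: calculated 145.4 vs reported 145.4 → residual 0.0 km
  Seismometer 3: calculated 174.9 vs reported 208.9 → residual 34.0 km
Seismometer 0, Seismometer 1, Seismometer 2 are mutually consistent (residuals ≈ 0); Seismometer 3 is off by 34.0 km.

Seismometer 3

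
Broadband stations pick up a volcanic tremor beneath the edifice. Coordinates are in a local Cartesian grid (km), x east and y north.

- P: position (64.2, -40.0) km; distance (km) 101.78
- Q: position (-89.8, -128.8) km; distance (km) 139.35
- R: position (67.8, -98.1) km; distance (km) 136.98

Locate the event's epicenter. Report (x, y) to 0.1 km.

Circle about each station: (x − 64.2)² + (y + 40.0)² = 101.78²; (x + 89.8)² + (y + 128.8)² = 139.35²; (x − 67.8)² + (y + 98.1)² = 136.98².
Subtracting pairs of circle equations eliminates x²+y² and gives linear equations (the radical axes):
-308.0 x − 177.6 y = 9872.59
7.2 x − 116.2 y = 94.46
Solving the 2×2 system: x ≈ -30.5, y ≈ -2.7 km.

-30.5 km east, -2.7 km north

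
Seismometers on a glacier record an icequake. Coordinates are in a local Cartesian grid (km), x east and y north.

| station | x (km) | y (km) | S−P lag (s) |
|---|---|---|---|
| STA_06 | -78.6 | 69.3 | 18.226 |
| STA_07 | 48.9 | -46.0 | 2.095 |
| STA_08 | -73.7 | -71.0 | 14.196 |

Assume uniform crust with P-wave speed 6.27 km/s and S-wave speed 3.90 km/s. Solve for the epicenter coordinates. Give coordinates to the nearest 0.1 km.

Distance from S−P lag: d = Δt · v_P v_S / (v_P − v_S) = Δt · (6.27·3.90)/(6.27−3.90) ≈ 10.3177·Δt.
So d_STA_06 = 188.05, d_STA_07 = 21.62, d_STA_08 = 146.47 km.
Circle about each station: (x + 78.6)² + (y − 69.3)² = 188.05²; (x − 48.9)² + (y + 46.0)² = 21.62²; (x + 73.7)² + (y + 71.0)² = 146.47².
Subtracting pairs of circle equations eliminates x²+y² and gives linear equations (the radical axes):
255.0 x − 230.6 y = 28422.14
9.8 x − 280.6 y = 13401.58
Solving the 2×2 system: x ≈ 70.5, y ≈ -45.3 km.
Check against STA_06 (with the unrounded x, y): √((x + 78.6)²+(y − 69.3)²) = 188.05 ≈ 188.05 km. ✓

x ≈ 70.5 km, y ≈ -45.3 km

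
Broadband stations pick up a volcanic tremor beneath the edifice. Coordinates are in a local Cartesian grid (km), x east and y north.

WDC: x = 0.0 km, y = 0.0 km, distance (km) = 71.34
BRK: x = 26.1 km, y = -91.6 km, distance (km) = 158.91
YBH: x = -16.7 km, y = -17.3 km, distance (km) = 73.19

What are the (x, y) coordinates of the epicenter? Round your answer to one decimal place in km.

Circle about each station: x² + y² = 71.34²; (x − 26.1)² + (y + 91.6)² = 158.91²; (x + 16.7)² + (y + 17.3)² = 73.19².
Subtracting the WDC equation from the BRK and YBH equations removes the quadratic terms:
52.2 x − 183.2 y = -11091.22
-33.4 x − 34.6 y = 310.80
Solving the 2×2 system: x ≈ -55.6, y ≈ 44.7 km.
Check against WDC (with the unrounded x, y): √(x²+y²) = 71.34 ≈ 71.34 km. ✓

(-55.6, 44.7)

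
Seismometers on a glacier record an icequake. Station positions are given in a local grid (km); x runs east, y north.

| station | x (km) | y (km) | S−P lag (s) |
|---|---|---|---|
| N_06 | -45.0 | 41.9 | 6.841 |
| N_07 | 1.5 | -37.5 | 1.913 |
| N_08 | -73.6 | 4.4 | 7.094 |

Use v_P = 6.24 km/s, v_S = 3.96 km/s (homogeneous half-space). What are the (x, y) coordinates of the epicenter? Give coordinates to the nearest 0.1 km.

Distance from S−P lag: d = Δt · v_P v_S / (v_P − v_S) = Δt · (6.24·3.96)/(6.24−3.96) ≈ 10.8379·Δt.
So d_N_06 = 74.14, d_N_07 = 20.73, d_N_08 = 76.88 km.
Circle about each station: (x + 45.0)² + (y − 41.9)² = 74.14²; (x − 1.5)² + (y + 37.5)² = 20.73²; (x + 73.6)² + (y − 4.4)² = 76.88².
Subtracting pairs of circle equations eliminates x²+y² and gives linear equations (the radical axes):
93.0 x − 158.8 y = 2694.90
-57.2 x − 75.0 y = 1241.92
Solving the 2×2 system: x ≈ 0.3, y ≈ -16.8 km.
Check against N_06 (with the unrounded x, y): √((x + 45.0)²+(y − 41.9)²) = 74.14 ≈ 74.14 km. ✓

0.3 km east, -16.8 km north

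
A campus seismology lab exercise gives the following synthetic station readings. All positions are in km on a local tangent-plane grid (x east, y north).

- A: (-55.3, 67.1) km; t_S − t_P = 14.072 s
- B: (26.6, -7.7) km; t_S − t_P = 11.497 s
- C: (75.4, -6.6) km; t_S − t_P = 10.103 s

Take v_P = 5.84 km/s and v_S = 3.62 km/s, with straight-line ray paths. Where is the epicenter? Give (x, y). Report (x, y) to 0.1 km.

Distance from S−P lag: d = Δt · v_P v_S / (v_P − v_S) = Δt · (5.84·3.62)/(5.84−3.62) ≈ 9.5229·Δt.
So d_A = 134.01, d_B = 109.48, d_C = 96.21 km.
Circle about each station: (x + 55.3)² + (y − 67.1)² = 134.01²; (x − 26.6)² + (y + 7.7)² = 109.48²; (x − 75.4)² + (y + 6.6)² = 96.21².
Subtracting the A equation from the B and C equations removes the quadratic terms:
163.8 x − 149.6 y = -820.84
261.4 x − 147.4 y = 6870.54
Solving the 2×2 system: x ≈ 76.8, y ≈ 89.6 km.

x ≈ 76.8 km, y ≈ 89.6 km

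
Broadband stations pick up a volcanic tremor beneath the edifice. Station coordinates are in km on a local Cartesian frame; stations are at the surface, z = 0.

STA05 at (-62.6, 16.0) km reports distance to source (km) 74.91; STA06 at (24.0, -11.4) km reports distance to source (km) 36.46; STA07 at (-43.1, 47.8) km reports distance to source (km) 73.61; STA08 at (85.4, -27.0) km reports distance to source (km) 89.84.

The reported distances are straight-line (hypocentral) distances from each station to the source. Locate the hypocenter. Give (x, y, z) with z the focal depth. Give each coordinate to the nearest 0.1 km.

Each station gives a sphere (x−x_i)² + (y−y_i)² + z² = d_i² (stations at z=0).
Subtracting the STA05 sphere from STA06 and STA07: z² cancels, leaving linear equations in x and y:
173.2 x − 54.8 y = 813.38
39.0 x + 63.6 y = 160.77
Solving: x ≈ 4.603, y ≈ -0.295 km (keep extra digits for the depth step; rounded: 4.6, -0.3).
Then from the STA05 sphere: z² = 74.91² − (x + 62.6)² − (y − 16.0)² with x = 4.603, y = -0.295, so z ≈ 28.805 ≈ 28.8 km.

x ≈ 4.6 km, y ≈ -0.3 km, depth ≈ 28.8 km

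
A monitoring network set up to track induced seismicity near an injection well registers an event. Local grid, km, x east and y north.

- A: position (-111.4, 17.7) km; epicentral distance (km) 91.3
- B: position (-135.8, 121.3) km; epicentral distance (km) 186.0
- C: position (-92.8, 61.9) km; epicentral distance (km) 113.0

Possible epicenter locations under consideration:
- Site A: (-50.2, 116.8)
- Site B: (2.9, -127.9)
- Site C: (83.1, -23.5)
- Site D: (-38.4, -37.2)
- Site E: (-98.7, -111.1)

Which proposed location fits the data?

Site D

For each candidate, compare |candidate − station| to the reported distance:
Site A: residuals A 25.2, B 100.3, C 43.5 → max 100.3 km
Site B: residuals A 93.8, B 99.2, C 99.6 → max 99.6 km
Site C: residuals A 107.5, B 76.5, C 82.5 → max 107.5 km
Site D: residuals A 0.0, B 0.0, C 0.0 → max 0.0 km
Site E: residuals A 38.1, B 49.3, C 60.1 → max 60.1 km
Only Site D has all residuals ≈ 0.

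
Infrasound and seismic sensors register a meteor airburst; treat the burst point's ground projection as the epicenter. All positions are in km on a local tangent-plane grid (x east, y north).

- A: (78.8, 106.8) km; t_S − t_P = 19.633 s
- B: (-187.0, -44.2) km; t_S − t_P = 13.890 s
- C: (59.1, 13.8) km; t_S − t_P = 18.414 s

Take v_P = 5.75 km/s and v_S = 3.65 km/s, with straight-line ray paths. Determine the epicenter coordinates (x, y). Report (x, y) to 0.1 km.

x ≈ -114.7 km, y ≈ 74.3 km

Distance from S−P lag: d = Δt · v_P v_S / (v_P − v_S) = Δt · (5.75·3.65)/(5.75−3.65) ≈ 9.9940·Δt.
So d_A = 196.21, d_B = 138.82, d_C = 184.03 km.
Circle about each station: (x − 78.8)² + (y − 106.8)² = 196.21²; (x + 187.0)² + (y + 44.2)² = 138.82²; (x − 59.1)² + (y − 13.8)² = 184.03².
Subtracting pairs of circle equations eliminates x²+y² and gives linear equations (the radical axes):
-531.6 x − 302.0 y = 38534.33
-39.4 x − 186.0 y = -9301.11
Solving the 2×2 system: x ≈ -114.7, y ≈ 74.3 km.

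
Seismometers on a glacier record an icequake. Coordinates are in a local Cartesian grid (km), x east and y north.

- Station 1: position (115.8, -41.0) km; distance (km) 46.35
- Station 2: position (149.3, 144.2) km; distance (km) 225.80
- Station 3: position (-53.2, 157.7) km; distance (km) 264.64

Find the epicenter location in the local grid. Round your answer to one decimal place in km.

Circle about each station: (x − 115.8)² + (y + 41.0)² = 46.35²; (x − 149.3)² + (y − 144.2)² = 225.80²; (x + 53.2)² + (y − 157.7)² = 264.64².
Subtracting pairs of circle equations eliminates x²+y² and gives linear equations (the radical axes):
67.0 x + 370.4 y = -20843.83
-338.0 x + 397.4 y = -55277.12
Solving the 2×2 system: x ≈ 80.3, y ≈ -70.8 km.

80.3 km east, -70.8 km north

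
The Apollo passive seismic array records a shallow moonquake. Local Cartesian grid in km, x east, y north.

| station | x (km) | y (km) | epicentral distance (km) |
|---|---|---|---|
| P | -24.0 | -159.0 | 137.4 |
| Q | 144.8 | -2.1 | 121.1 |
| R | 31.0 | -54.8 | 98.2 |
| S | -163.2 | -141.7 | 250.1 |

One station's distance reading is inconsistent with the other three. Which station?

S

Solve using three stations at a time. Using P, Q, R (subtract circle equations pairwise → linear system) gives (x, y) ≈ (106.9, -117.2).
Distances from that point to each station vs reported:
  P: calculated 137.4 vs reported 137.4 → residual 0.0 km
  Q: calculated 121.1 vs reported 121.1 → residual 0.0 km
  R: calculated 98.3 vs reported 98.2 → residual 0.1 km
  S: calculated 271.2 vs reported 250.1 → residual 21.1 km
P, Q, R are mutually consistent (residuals ≈ 0); S is off by 21.1 km.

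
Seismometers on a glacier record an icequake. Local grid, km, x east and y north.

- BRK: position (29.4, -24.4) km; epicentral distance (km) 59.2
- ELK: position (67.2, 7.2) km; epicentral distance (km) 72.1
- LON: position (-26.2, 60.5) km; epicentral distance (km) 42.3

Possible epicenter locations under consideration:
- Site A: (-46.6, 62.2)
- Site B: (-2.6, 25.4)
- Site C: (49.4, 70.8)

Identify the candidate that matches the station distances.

For each candidate, compare |candidate − station| to the reported distance:
Site A: residuals BRK 56.0, ELK 54.3, LON 21.8 → max 56.0 km
Site B: residuals BRK 0.0, ELK 0.0, LON 0.0 → max 0.0 km
Site C: residuals BRK 38.1, ELK 6.1, LON 34.0 → max 38.1 km
Only Site B has all residuals ≈ 0.

Site B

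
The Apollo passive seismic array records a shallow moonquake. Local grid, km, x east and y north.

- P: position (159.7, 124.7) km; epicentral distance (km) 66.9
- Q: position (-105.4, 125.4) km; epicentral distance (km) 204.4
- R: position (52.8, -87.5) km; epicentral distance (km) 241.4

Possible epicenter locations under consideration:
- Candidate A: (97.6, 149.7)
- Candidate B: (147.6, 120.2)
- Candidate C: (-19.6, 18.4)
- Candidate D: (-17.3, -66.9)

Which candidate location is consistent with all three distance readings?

Candidate A

For each candidate, compare |candidate − station| to the reported distance:
Candidate A: residuals P 0.0, Q 0.0, R 0.0 → max 0.0 km
Candidate B: residuals P 54.0, Q 48.7, R 13.1 → max 54.0 km
Candidate C: residuals P 141.5, Q 67.2, R 113.1 → max 141.5 km
Candidate D: residuals P 193.9, Q 7.1, R 168.3 → max 193.9 km
Only Candidate A has all residuals ≈ 0.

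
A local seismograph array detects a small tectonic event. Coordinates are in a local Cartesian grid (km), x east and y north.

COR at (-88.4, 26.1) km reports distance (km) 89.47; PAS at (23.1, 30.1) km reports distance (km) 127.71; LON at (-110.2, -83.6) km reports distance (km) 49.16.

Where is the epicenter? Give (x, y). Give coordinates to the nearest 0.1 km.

(-66.7, -60.7)

Circle about each station: (x + 88.4)² + (y − 26.1)² = 89.47²; (x − 23.1)² + (y − 30.1)² = 127.71²; (x + 110.2)² + (y + 83.6)² = 49.16².
Subtracting the COR equation from the PAS and LON equations removes the quadratic terms:
223.0 x + 8.0 y = -15361.11
-43.6 x − 219.4 y = 16225.41
Solving the 2×2 system: x ≈ -66.7, y ≈ -60.7 km.
Check against COR (with the unrounded x, y): √((x + 88.4)²+(y − 26.1)²) = 89.47 ≈ 89.47 km. ✓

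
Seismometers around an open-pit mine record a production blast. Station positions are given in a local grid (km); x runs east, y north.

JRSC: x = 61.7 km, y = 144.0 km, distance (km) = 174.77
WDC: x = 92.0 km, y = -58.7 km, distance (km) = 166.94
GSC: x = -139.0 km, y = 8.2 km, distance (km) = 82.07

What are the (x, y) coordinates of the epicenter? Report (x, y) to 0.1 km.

(-57.3, 16.0)

Circle about each station: (x − 61.7)² + (y − 144.0)² = 174.77²; (x − 92.0)² + (y + 58.7)² = 166.94²; (x + 139.0)² + (y − 8.2)² = 82.07².
Subtracting pairs of circle equations eliminates x²+y² and gives linear equations (the radical axes):
60.6 x − 405.4 y = -9957.61
-401.4 x − 271.6 y = 18654.42
Solving the 2×2 system: x ≈ -57.3, y ≈ 16.0 km.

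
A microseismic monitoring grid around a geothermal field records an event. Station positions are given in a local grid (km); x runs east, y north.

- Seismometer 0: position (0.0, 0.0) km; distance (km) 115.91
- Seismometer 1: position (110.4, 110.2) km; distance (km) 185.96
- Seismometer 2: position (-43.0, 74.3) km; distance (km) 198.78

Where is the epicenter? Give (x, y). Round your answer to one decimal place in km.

88.8 km east, -74.5 km north

Circle about each station: x² + y² = 115.91²; (x − 110.4)² + (y − 110.2)² = 185.96²; (x + 43.0)² + (y − 74.3)² = 198.78².
Subtracting the Seismometer 0 equation from the Seismometer 1 and Seismometer 2 equations removes the quadratic terms:
220.8 x + 220.4 y = 3186.21
-86.0 x + 148.6 y = -18708.87
Solving the 2×2 system: x ≈ 88.8, y ≈ -74.5 km.
Check against Seismometer 0 (with the unrounded x, y): √(x²+y²) = 115.92 ≈ 115.91 km. ✓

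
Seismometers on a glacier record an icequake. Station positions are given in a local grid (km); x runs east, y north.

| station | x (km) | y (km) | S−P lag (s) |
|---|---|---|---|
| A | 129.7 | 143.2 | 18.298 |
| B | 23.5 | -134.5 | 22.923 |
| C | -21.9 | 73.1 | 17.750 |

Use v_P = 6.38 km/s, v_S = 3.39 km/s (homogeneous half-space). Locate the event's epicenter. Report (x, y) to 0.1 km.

93.1 km east, 16.0 km north

Distance from S−P lag: d = Δt · v_P v_S / (v_P − v_S) = Δt · (6.38·3.39)/(6.38−3.39) ≈ 7.2335·Δt.
So d_A = 132.36, d_B = 165.81, d_C = 128.39 km.
Circle about each station: (x − 129.7)² + (y − 143.2)² = 132.36²; (x − 23.5)² + (y + 134.5)² = 165.81²; (x + 21.9)² + (y − 73.1)² = 128.39².
Subtracting the A equation from the B and C equations removes the quadratic terms:
-212.4 x − 555.4 y = -28659.62
-303.2 x − 140.2 y = -30469.93
Solving the 2×2 system: x ≈ 93.1, y ≈ 16.0 km.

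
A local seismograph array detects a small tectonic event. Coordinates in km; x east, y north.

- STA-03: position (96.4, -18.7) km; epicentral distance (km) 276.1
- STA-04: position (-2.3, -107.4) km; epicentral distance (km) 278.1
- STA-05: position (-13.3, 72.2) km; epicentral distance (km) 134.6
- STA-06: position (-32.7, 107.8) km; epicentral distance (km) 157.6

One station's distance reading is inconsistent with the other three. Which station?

Solve using three stations at a time. Using STA-03, STA-04, STA-05 (subtract circle equations pairwise → linear system) gives (x, y) ≈ (-129.6, 139.8).
Distances from that point to each station vs reported:
  STA-03: calculated 276.1 vs reported 276.1 → residual 0.0 km
  STA-04: calculated 278.1 vs reported 278.1 → residual 0.0 km
  STA-05: calculated 134.6 vs reported 134.6 → residual 0.0 km
  STA-06: calculated 102.1 vs reported 157.6 → residual 55.5 km
STA-03, STA-04, STA-05 are mutually consistent (residuals ≈ 0); STA-06 is off by 55.5 km.

STA-06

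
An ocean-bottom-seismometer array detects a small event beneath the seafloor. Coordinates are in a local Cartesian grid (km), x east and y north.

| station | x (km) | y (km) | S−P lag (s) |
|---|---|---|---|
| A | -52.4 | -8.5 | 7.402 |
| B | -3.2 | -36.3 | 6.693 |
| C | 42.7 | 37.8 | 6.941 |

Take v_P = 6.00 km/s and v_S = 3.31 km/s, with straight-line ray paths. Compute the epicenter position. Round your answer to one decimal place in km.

x ≈ -2.2 km, y ≈ 13.1 km

Distance from S−P lag: d = Δt · v_P v_S / (v_P − v_S) = Δt · (6.00·3.31)/(6.00−3.31) ≈ 7.3829·Δt.
So d_A = 54.65, d_B = 49.41, d_C = 51.24 km.
Circle about each station: (x + 52.4)² + (y + 8.5)² = 54.65²; (x + 3.2)² + (y + 36.3)² = 49.41²; (x − 42.7)² + (y − 37.8)² = 51.24².
Subtracting pairs of circle equations eliminates x²+y² and gives linear equations (the radical axes):
98.4 x − 55.6 y = -944.81
190.2 x + 92.6 y = 795.20
Solving the 2×2 system: x ≈ -2.2, y ≈ 13.1 km.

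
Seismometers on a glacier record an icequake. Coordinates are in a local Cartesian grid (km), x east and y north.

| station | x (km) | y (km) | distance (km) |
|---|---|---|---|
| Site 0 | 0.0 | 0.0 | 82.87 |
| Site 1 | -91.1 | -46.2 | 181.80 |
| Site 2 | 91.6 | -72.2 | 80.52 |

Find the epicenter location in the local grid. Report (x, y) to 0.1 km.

Circle about each station: x² + y² = 82.87²; (x + 91.1)² + (y + 46.2)² = 181.80²; (x − 91.6)² + (y + 72.2)² = 80.52².
Subtracting the Site 0 equation from the Site 1 and Site 2 equations removes the quadratic terms:
-182.2 x − 92.4 y = -15750.15
183.2 x − 144.4 y = 13987.37
Solving the 2×2 system: x ≈ 82.5, y ≈ 7.8 km.
Check against Site 0 (with the unrounded x, y): √(x²+y²) = 82.86 ≈ 82.87 km. ✓

x ≈ 82.5 km, y ≈ 7.8 km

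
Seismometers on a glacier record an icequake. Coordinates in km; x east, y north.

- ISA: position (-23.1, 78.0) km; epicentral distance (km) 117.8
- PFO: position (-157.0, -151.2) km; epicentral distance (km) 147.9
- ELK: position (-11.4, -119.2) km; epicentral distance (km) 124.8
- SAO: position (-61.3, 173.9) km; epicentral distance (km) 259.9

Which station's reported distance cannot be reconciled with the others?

Solve using three stations at a time. Using ISA, PFO, ELK (subtract circle equations pairwise → linear system) gives (x, y) ≈ (-87.8, -20.5).
Distances from that point to each station vs reported:
  ISA: calculated 117.8 vs reported 117.8 → residual 0.0 km
  PFO: calculated 147.9 vs reported 147.9 → residual 0.0 km
  ELK: calculated 124.8 vs reported 124.8 → residual 0.0 km
  SAO: calculated 196.2 vs reported 259.9 → residual 63.7 km
ISA, PFO, ELK are mutually consistent (residuals ≈ 0); SAO is off by 63.7 km.

SAO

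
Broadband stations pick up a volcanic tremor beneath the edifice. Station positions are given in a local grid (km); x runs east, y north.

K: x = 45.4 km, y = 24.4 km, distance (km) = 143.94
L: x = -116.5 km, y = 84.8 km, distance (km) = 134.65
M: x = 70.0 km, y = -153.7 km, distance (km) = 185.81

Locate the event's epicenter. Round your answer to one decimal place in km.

-80.7 km east, -45.0 km north

Circle about each station: (x − 45.4)² + (y − 24.4)² = 143.94²; (x + 116.5)² + (y − 84.8)² = 134.65²; (x − 70.0)² + (y + 153.7)² = 185.81².
Subtracting pairs of circle equations eliminates x²+y² and gives linear equations (the radical axes):
-323.8 x + 120.8 y = 20694.87
49.2 x − 356.2 y = 12060.54
Solving the 2×2 system: x ≈ -80.7, y ≈ -45.0 km.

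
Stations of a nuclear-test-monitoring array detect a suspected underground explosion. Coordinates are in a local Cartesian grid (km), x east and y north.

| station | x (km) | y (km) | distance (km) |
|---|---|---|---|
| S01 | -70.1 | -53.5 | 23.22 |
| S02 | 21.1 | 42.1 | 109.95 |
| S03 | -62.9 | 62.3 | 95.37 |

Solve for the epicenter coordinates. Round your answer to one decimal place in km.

Circle about each station: (x + 70.1)² + (y + 53.5)² = 23.22²; (x − 21.1)² + (y − 42.1)² = 109.95²; (x + 62.9)² + (y − 62.3)² = 95.37².
Subtracting the S01 equation from the S02 and S03 equations removes the quadratic terms:
182.4 x + 191.2 y = -17108.47
14.4 x + 231.6 y = -8494.83
Solving the 2×2 system: x ≈ -59.2, y ≈ -33.0 km.
Check against S01 (with the unrounded x, y): √((x + 70.1)²+(y + 53.5)²) = 23.22 ≈ 23.22 km. ✓

-59.2 km east, -33.0 km north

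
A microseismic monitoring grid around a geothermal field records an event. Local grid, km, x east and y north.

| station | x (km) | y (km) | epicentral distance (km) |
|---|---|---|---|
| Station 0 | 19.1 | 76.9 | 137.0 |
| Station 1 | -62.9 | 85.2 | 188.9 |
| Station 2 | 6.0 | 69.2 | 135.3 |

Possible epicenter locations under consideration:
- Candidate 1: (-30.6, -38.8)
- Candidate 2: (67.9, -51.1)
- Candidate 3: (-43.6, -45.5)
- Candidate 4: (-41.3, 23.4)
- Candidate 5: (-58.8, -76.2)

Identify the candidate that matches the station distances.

Candidate 2

For each candidate, compare |candidate − station| to the reported distance:
Candidate 1: residuals Station 0 11.1, Station 1 60.8, Station 2 21.3 → max 60.8 km
Candidate 2: residuals Station 0 0.0, Station 1 0.0, Station 2 0.0 → max 0.0 km
Candidate 3: residuals Station 0 0.5, Station 1 56.8, Station 2 10.3 → max 56.8 km
Candidate 4: residuals Station 0 56.3, Station 1 123.4, Station 2 69.5 → max 123.4 km
Candidate 5: residuals Station 0 34.8, Station 1 27.4, Station 2 23.9 → max 34.8 km
Only Candidate 2 has all residuals ≈ 0.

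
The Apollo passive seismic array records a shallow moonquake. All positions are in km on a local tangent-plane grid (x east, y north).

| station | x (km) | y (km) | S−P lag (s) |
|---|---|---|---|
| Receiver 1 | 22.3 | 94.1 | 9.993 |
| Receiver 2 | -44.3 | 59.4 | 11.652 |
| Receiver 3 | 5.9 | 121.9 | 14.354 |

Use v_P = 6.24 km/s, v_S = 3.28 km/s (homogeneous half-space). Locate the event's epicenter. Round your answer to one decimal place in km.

Distance from S−P lag: d = Δt · v_P v_S / (v_P − v_S) = Δt · (6.24·3.28)/(6.24−3.28) ≈ 6.9146·Δt.
So d_Receiver 1 = 69.10, d_Receiver 2 = 80.57, d_Receiver 3 = 99.25 km.
Circle about each station: (x − 22.3)² + (y − 94.1)² = 69.10²; (x + 44.3)² + (y − 59.4)² = 80.57²; (x − 5.9)² + (y − 121.9)² = 99.25².
Subtracting the Receiver 1 equation from the Receiver 2 and Receiver 3 equations removes the quadratic terms:
-133.2 x − 69.4 y = -5577.96
-32.8 x + 55.6 y = 466.57
Solving the 2×2 system: x ≈ 28.7, y ≈ 25.3 km.
Check against Receiver 1 (with the unrounded x, y): √((x − 22.3)²+(y − 94.1)²) = 69.08 ≈ 69.10 km. ✓

x ≈ 28.7 km, y ≈ 25.3 km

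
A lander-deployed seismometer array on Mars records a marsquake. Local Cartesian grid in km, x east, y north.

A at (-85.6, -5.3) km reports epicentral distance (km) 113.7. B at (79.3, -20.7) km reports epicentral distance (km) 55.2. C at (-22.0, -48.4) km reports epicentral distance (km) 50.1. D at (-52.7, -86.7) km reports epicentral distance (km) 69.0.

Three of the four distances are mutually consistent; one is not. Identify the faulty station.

Solve using three stations at a time. Using A, B, C (subtract circle equations pairwise → linear system) gives (x, y) ≈ (25.1, -31.3).
Distances from that point to each station vs reported:
  A: calculated 113.7 vs reported 113.7 → residual 0.0 km
  B: calculated 55.2 vs reported 55.2 → residual 0.0 km
  C: calculated 50.1 vs reported 50.1 → residual 0.0 km
  D: calculated 95.5 vs reported 69.0 → residual 26.5 km
A, B, C are mutually consistent (residuals ≈ 0); D is off by 26.5 km.

D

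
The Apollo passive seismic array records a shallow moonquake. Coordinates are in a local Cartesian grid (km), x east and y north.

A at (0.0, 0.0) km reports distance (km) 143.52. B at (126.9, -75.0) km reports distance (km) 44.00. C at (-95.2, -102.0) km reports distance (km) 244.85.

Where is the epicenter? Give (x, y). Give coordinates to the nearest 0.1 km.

x ≈ 139.7 km, y ≈ -32.9 km

Circle about each station: x² + y² = 143.52²; (x − 126.9)² + (y + 75.0)² = 44.00²; (x + 95.2)² + (y + 102.0)² = 244.85².
Subtracting the A equation from the B and C equations removes the quadratic terms:
253.8 x − 150.0 y = 40390.60
-190.4 x − 204.0 y = -19886.49
Solving the 2×2 system: x ≈ 139.7, y ≈ -32.9 km.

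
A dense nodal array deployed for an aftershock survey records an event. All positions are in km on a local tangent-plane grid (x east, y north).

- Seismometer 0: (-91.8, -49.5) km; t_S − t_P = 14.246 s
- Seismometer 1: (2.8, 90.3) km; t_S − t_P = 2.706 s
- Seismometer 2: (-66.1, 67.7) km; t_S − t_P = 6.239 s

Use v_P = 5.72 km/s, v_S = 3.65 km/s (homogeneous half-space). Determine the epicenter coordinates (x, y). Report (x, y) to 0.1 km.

x ≈ -3.3 km, y ≈ 63.7 km

Distance from S−P lag: d = Δt · v_P v_S / (v_P − v_S) = Δt · (5.72·3.65)/(5.72−3.65) ≈ 10.0860·Δt.
So d_Seismometer 0 = 143.69, d_Seismometer 1 = 27.29, d_Seismometer 2 = 62.93 km.
Circle about each station: (x + 91.8)² + (y + 49.5)² = 143.69²; (x − 2.8)² + (y − 90.3)² = 27.29²; (x + 66.1)² + (y − 67.7)² = 62.93².
Subtracting the Seismometer 0 equation from the Seismometer 1 and Seismometer 2 equations removes the quadratic terms:
189.2 x + 279.6 y = 17186.51
51.4 x + 234.4 y = 14761.64
Solving the 2×2 system: x ≈ -3.3, y ≈ 63.7 km.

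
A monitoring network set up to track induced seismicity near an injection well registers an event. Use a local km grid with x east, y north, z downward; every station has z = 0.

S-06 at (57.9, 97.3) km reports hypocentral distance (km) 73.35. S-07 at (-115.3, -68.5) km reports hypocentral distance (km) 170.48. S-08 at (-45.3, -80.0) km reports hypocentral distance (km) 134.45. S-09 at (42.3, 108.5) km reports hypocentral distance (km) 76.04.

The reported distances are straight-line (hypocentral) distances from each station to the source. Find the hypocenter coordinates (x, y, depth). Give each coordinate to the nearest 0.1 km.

Each station gives a sphere (x−x_i)² + (y−y_i)² + z² = d_i² (stations at z=0).
Subtracting the S-06 sphere from S-07 and S-08: z² cancels, leaving linear equations in x and y:
-346.4 x − 331.6 y = -18516.57
-206.4 x − 354.6 y = -17064.19
Solving: x ≈ 16.684, y ≈ 38.411 km (keep extra digits for the depth step; rounded: 16.7, 38.4).
Then from the S-06 sphere: z² = 73.35² − (x − 57.9)² − (y − 97.3)² with x = 16.684, y = 38.411, so z ≈ 14.613 ≈ 14.6 km.

x ≈ 16.7 km, y ≈ 38.4 km, depth ≈ 14.6 km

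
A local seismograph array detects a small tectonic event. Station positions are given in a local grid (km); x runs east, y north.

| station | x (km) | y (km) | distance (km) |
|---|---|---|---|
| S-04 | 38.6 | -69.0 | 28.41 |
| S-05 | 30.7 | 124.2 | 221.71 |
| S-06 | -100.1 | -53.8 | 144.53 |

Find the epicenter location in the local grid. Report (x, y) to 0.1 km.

Circle about each station: (x − 38.6)² + (y + 69.0)² = 28.41²; (x − 30.7)² + (y − 124.2)² = 221.71²; (x + 100.1)² + (y + 53.8)² = 144.53².
Subtracting the S-04 equation from the S-05 and S-06 equations removes the quadratic terms:
-15.8 x + 386.4 y = -38231.03
-277.4 x + 30.4 y = -13418.30
Solving the 2×2 system: x ≈ 37.7, y ≈ -97.4 km.
Check against S-04 (with the unrounded x, y): √((x − 38.6)²+(y + 69.0)²) = 28.41 ≈ 28.41 km. ✓

37.7 km east, -97.4 km north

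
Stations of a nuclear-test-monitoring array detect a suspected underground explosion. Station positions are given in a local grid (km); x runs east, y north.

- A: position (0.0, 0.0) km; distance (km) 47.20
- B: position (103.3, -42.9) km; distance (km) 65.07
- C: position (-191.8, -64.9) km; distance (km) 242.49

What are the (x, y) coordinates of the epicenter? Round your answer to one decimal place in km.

Circle about each station: x² + y² = 47.20²; (x − 103.3)² + (y + 42.9)² = 65.07²; (x + 191.8)² + (y + 64.9)² = 242.49².
Subtracting the A equation from the B and C equations removes the quadratic terms:
206.6 x − 85.8 y = 10505.04
-383.6 x − 129.8 y = -15574.31
Solving the 2×2 system: x ≈ 45.2, y ≈ -13.6 km.

x ≈ 45.2 km, y ≈ -13.6 km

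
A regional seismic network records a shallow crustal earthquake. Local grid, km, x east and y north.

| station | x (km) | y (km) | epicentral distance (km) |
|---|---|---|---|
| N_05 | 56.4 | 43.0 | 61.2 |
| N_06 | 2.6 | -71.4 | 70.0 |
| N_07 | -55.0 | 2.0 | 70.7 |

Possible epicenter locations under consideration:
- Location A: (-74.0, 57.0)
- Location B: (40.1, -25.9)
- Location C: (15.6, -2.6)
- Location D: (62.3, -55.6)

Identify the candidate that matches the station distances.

For each candidate, compare |candidate − station| to the reported distance:
Location A: residuals N_05 69.9, N_06 79.5, N_07 12.5 → max 79.5 km
Location B: residuals N_05 9.6, N_06 11.0, N_07 28.4 → max 28.4 km
Location C: residuals N_05 0.0, N_06 0.0, N_07 0.0 → max 0.0 km
Location D: residuals N_05 37.6, N_06 8.2, N_07 60.0 → max 60.0 km
Only Location C has all residuals ≈ 0.

Location C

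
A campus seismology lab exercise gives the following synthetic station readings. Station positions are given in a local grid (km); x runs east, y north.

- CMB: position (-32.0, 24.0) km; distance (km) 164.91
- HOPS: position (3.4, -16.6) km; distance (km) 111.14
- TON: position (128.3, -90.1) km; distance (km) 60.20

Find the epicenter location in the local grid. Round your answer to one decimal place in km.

Circle about each station: (x + 32.0)² + (y − 24.0)² = 164.91²; (x − 3.4)² + (y + 16.6)² = 111.14²; (x − 128.3)² + (y + 90.1)² = 60.20².
Subtracting the CMB equation from the HOPS and TON equations removes the quadratic terms:
70.8 x − 81.2 y = 13530.33
320.6 x − 228.2 y = 46550.17
Solving the 2×2 system: x ≈ 70.1, y ≈ -105.5 km.

70.1 km east, -105.5 km north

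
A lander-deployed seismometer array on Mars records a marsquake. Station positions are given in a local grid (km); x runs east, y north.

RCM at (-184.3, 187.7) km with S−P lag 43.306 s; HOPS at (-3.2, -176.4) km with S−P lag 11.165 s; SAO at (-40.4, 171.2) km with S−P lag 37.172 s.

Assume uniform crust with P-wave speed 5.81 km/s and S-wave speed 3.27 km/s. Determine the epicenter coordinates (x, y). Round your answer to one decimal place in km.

Distance from S−P lag: d = Δt · v_P v_S / (v_P − v_S) = Δt · (5.81·3.27)/(5.81−3.27) ≈ 7.4798·Δt.
So d_RCM = 323.92, d_HOPS = 83.51, d_SAO = 278.04 km.
Circle about each station: (x + 184.3)² + (y − 187.7)² = 323.92²; (x + 3.2)² + (y + 176.4)² = 83.51²; (x + 40.4)² + (y − 171.2)² = 278.04².
Subtracting pairs of circle equations eliminates x²+y² and gives linear equations (the radical axes):
362.2 x − 728.2 y = 59879.67
287.8 x − 33.0 y = -10638.26
Solving the 2×2 system: x ≈ -49.2, y ≈ -106.7 km.

(-49.2, -106.7)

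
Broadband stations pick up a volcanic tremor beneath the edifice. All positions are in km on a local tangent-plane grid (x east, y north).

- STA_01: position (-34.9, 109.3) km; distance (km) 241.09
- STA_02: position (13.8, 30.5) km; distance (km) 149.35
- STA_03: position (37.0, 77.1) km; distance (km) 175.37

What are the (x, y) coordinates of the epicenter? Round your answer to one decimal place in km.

x ≈ 113.5 km, y ≈ -80.7 km

Circle about each station: (x + 34.9)² + (y − 109.3)² = 241.09²; (x − 13.8)² + (y − 30.5)² = 149.35²; (x − 37.0)² + (y − 77.1)² = 175.37².
Subtracting pairs of circle equations eliminates x²+y² and gives linear equations (the radical axes):
97.4 x − 157.6 y = 23775.16
143.8 x − 64.4 y = 21518.66
Solving the 2×2 system: x ≈ 113.5, y ≈ -80.7 km.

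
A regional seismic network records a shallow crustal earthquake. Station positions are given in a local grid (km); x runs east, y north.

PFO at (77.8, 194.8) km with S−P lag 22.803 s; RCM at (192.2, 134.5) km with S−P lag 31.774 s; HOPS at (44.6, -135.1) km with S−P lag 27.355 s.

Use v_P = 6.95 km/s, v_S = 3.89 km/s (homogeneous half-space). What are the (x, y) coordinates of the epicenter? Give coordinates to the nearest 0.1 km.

x ≈ -81.3 km, y ≈ 71.2 km

Distance from S−P lag: d = Δt · v_P v_S / (v_P − v_S) = Δt · (6.95·3.89)/(6.95−3.89) ≈ 8.8351·Δt.
So d_PFO = 201.47, d_RCM = 280.73, d_HOPS = 241.69 km.
Circle about each station: (x − 77.8)² + (y − 194.8)² = 201.47²; (x − 192.2)² + (y − 134.5)² = 280.73²; (x − 44.6)² + (y + 135.1)² = 241.69².
Subtracting pairs of circle equations eliminates x²+y² and gives linear equations (the radical axes):
228.8 x − 120.6 y = -27187.96
-66.4 x − 659.8 y = -41582.61
Solving the 2×2 system: x ≈ -81.3, y ≈ 71.2 km.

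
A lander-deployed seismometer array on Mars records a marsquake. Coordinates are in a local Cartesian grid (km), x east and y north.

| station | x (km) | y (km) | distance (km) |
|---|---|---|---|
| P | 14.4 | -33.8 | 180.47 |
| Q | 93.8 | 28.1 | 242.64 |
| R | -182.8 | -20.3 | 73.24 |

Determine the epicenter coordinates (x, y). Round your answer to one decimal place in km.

Circle about each station: (x − 14.4)² + (y + 33.8)² = 180.47²; (x − 93.8)² + (y − 28.1)² = 242.64²; (x + 182.8)² + (y + 20.3)² = 73.24².
Subtracting the P equation from the Q and R equations removes the quadratic terms:
158.8 x + 123.8 y = -18066.50
-394.4 x + 27.0 y = 59683.45
Solving the 2×2 system: x ≈ -148.3, y ≈ 44.3 km.

x ≈ -148.3 km, y ≈ 44.3 km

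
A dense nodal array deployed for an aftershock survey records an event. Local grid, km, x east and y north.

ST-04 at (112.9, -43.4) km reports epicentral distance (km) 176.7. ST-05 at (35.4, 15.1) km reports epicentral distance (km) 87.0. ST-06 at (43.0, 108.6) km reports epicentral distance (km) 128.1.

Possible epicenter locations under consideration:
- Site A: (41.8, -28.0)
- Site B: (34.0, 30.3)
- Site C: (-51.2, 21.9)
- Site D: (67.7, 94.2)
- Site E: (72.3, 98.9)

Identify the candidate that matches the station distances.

Site C

For each candidate, compare |candidate − station| to the reported distance:
Site A: residuals ST-04 104.0, ST-05 43.4, ST-06 8.5 → max 104.0 km
Site B: residuals ST-04 68.7, ST-05 71.7, ST-06 49.3 → max 71.7 km
Site C: residuals ST-04 0.1, ST-05 0.1, ST-06 0.1 → max 0.1 km
Site D: residuals ST-04 31.9, ST-05 1.6, ST-06 99.5 → max 99.5 km
Site E: residuals ST-04 28.7, ST-05 4.6, ST-06 97.2 → max 97.2 km
Only Site C has all residuals ≈ 0.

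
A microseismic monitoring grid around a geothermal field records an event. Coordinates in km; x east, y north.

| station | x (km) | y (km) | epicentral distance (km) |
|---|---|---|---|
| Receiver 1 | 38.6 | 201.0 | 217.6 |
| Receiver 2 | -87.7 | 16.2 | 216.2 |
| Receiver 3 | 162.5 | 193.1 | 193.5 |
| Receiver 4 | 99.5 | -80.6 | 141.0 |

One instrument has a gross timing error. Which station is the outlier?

Receiver 4

Solve using three stations at a time. Using Receiver 1, Receiver 2, Receiver 3 (subtract circle equations pairwise → linear system) gives (x, y) ≈ (128.1, 2.6).
Distances from that point to each station vs reported:
  Receiver 1: calculated 217.7 vs reported 217.6 → residual 0.1 km
  Receiver 2: calculated 216.3 vs reported 216.2 → residual 0.1 km
  Receiver 3: calculated 193.6 vs reported 193.5 → residual 0.1 km
  Receiver 4: calculated 88.0 vs reported 141.0 → residual 53.0 km
Receiver 1, Receiver 2, Receiver 3 are mutually consistent (residuals ≈ 0); Receiver 4 is off by 53.0 km.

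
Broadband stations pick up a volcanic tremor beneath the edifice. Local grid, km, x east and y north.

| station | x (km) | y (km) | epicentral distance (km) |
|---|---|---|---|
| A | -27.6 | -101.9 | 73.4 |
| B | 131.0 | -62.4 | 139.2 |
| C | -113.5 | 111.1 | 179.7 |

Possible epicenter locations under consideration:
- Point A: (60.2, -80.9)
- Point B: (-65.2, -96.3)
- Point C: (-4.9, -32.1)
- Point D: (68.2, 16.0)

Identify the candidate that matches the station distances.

Point C

For each candidate, compare |candidate − station| to the reported distance:
Point A: residuals A 16.9, B 66.0, C 79.2 → max 79.2 km
Point B: residuals A 35.4, B 59.9, C 33.2 → max 59.9 km
Point C: residuals A 0.0, B 0.0, C 0.0 → max 0.0 km
Point D: residuals A 78.5, B 38.7, C 25.4 → max 78.5 km
Only Point C has all residuals ≈ 0.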